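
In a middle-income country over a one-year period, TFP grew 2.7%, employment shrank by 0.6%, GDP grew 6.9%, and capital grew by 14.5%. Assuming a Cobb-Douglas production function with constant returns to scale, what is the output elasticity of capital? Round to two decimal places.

0.32

gY = gA + α·gK + (1−α)·gL, so gY − gA − gL = α(gK − gL).
6.9 − 2.7 + 0.6 = α × (14.5 − (-0.6)).
4.8 = 15.1 α, so α = 0.3179.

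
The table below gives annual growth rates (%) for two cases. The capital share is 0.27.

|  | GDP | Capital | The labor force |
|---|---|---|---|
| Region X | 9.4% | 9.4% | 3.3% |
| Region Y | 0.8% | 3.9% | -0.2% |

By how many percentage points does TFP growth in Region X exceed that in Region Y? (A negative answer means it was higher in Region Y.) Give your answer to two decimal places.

4.56 percentage points

Labor's share = 1 − 0.27 = 0.73.
Region X: TFP = 9.4 − 2.538 − 2.409 = 4.453%.
Region Y: TFP = 0.8 − 1.053 + 0.146 = -0.107%.
Difference = 4.453 − (-0.107) = 4.56 pp.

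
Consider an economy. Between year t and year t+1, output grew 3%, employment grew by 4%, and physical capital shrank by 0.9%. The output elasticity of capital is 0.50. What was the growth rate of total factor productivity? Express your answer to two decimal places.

Labor's share = 1 − 0.5 = 0.5.
Physical capital: 0.5 × (-0.9) = -0.45 pp.
Employment: 0.5 × 4 = 2 pp.
TFP growth = 3 − 1.55 = 1.45%.

Total factor productivity growth was 1.45%.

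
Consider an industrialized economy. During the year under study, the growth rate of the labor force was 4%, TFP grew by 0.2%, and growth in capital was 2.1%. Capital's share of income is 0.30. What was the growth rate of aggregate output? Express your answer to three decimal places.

Labor's share = 1 − 0.3 = 0.7.
Capital: 0.3 × 2.1 = 0.63 pp.
The labor force: 0.7 × 4 = 2.8 pp.
Output growth = 0.2 + 3.43 = 3.63%.

Aggregate output growth was 3.630%.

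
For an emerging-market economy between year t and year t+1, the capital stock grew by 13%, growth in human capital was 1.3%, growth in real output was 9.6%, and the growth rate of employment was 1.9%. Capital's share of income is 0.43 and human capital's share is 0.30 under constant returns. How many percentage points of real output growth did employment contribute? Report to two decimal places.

Labor's share = 1 − 0.43 − 0.3 = 0.27.
Contribution = share × growth = 0.27 × 1.9 = 0.513 pp.

0.51 percentage points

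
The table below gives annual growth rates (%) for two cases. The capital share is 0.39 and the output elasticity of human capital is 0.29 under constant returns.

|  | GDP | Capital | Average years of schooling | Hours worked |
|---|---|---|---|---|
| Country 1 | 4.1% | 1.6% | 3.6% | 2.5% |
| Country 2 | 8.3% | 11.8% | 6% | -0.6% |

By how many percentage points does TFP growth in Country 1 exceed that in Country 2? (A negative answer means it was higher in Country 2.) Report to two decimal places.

Labor's share = 1 − 0.39 − 0.29 = 0.32.
Country 1: TFP = 4.1 − 0.624 − 1.044 − 0.8 = 1.632%.
Country 2: TFP = 8.3 − 4.602 − 1.74 + 0.192 = 2.15%.
Difference = 1.632 − (2.15) = -0.518 pp.

-0.52 percentage points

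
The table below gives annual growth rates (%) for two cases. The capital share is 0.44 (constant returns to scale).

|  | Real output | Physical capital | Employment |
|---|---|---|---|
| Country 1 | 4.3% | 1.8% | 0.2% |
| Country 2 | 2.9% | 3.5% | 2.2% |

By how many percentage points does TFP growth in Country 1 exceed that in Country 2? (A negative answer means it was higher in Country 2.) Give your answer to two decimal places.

3.27 percentage points

Labor's share = 1 − 0.44 = 0.56.
Country 1: TFP = 4.3 − 0.792 − 0.112 = 3.396%.
Country 2: TFP = 2.9 − 1.54 − 1.232 = 0.128%.
Difference = 3.396 − (0.128) = 3.268 pp.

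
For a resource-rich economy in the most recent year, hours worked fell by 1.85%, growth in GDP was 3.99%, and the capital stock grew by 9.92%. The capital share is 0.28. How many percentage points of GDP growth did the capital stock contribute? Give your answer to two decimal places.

2.78

Contribution = share × growth = 0.28 × 9.92 = 2.7776 pp.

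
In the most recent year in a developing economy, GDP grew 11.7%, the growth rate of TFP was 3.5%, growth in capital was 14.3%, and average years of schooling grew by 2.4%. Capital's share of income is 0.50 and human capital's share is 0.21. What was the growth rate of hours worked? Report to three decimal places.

1.883%

Labor's share = 1 − 0.5 − 0.21 = 0.29.
gY = gA + 0.5×14.3 + 0.21×2.4 + 0.29×g.
0.29×g = 11.7 − 3.5 − 7.654 = 0.546.
g = 0.546 / 0.29 = 1.88276%.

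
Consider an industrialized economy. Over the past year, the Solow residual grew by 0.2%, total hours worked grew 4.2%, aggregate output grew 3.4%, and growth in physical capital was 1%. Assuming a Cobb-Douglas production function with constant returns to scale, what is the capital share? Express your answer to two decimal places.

0.31

gY = gA + α·gK + (1−α)·gL, so gY − gA − gL = α(gK − gL).
3.4 − 0.2 − 4.2 = α × (1 − 4.2).
-1 = -3.2 α, so α = 0.3125.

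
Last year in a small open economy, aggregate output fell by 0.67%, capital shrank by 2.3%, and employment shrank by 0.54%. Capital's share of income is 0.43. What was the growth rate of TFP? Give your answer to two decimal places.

Labor's share = 1 − 0.43 = 0.57.
Capital: 0.43 × (-2.3) = -0.989 pp.
Employment: 0.57 × (-0.54) = -0.3078 pp.
TFP growth = -0.67 + 1.2968 = 0.6268%.

0.63%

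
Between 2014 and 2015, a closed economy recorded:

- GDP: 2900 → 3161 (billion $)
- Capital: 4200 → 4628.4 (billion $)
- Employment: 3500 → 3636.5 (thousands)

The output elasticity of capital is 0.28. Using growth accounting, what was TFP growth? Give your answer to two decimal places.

GDP growth = (3161 − 2900) / 2900 = 9%.
Capital growth = (4628.4 − 4200) / 4200 = 10.2%.
Employment growth = (3636.5 − 3500) / 3500 = 3.9%.
Labor's share = 1 − 0.28 = 0.72.
Capital: 0.28 × 10.2 = 2.856 pp.
Employment: 0.72 × 3.9 = 2.808 pp.
TFP growth = 9 − 5.664 = 3.336%.

3.34%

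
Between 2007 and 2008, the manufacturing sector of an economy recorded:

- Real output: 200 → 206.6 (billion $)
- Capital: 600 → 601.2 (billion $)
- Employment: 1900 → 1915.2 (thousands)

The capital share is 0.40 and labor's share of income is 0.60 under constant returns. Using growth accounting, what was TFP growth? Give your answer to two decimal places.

Real output growth = (206.6 − 200) / 200 = 3.3%.
Capital growth = (601.2 − 600) / 600 = 0.2%.
Employment growth = (1915.2 − 1900) / 1900 = 0.8%.
Labor's share = 1 − 0.4 = 0.6.
Capital: 0.4 × 0.2 = 0.08 pp.
Employment: 0.6 × 0.8 = 0.48 pp.
TFP growth = 3.3 − 0.56 = 2.74%.

2.74%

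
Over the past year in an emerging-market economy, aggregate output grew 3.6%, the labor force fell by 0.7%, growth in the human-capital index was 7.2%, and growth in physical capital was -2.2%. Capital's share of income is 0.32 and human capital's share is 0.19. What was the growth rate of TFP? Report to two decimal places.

Labor's share = 1 − 0.32 − 0.19 = 0.49.
Physical capital: 0.32 × (-2.2) = -0.704 pp.
The human-capital index: 0.19 × 7.2 = 1.368 pp.
The labor force: 0.49 × (-0.7) = -0.343 pp.
TFP growth = 3.6 − 0.321 = 3.279%.

3.28%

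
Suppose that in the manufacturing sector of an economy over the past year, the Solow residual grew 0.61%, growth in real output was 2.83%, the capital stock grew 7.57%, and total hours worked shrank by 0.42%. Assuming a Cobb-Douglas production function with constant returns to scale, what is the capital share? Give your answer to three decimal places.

gY = gA + α·gK + (1−α)·gL, so gY − gA − gL = α(gK − gL).
2.83 − 0.61 + 0.42 = α × (7.57 − (-0.42)).
2.64 = 7.99 α, so α = 0.33041.

The capital share is 0.330.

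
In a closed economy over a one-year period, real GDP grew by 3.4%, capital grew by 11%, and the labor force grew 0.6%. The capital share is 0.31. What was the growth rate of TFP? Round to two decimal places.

Labor's share = 1 − 0.31 = 0.69.
Capital: 0.31 × 11 = 3.41 pp.
The labor force: 0.69 × 0.6 = 0.414 pp.
TFP growth = 3.4 − 3.824 = -0.424%.

-0.42%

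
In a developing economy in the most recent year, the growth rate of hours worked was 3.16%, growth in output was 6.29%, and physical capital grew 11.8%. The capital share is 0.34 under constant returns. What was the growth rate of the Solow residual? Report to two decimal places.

Labor's share = 1 − 0.34 = 0.66.
Physical capital: 0.34 × 11.8 = 4.012 pp.
Hours worked: 0.66 × 3.16 = 2.0856 pp.
TFP growth = 6.29 − 6.0976 = 0.1924%.

0.19%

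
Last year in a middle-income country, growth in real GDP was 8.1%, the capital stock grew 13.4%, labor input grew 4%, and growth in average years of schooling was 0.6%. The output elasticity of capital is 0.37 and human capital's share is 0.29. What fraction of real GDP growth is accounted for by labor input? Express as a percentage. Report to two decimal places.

Labor's share = 1 − 0.37 − 0.29 = 0.34.
Labor input contributed 0.34 × 4 = 1.36 pp.
Share of growth = 1.36 / 8.1 × 100 = 16.7901%.

16.79%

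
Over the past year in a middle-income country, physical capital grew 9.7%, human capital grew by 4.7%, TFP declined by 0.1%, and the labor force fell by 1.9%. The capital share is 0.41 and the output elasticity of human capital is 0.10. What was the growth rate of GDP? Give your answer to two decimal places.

Labor's share = 1 − 0.41 − 0.1 = 0.49.
Physical capital: 0.41 × 9.7 = 3.977 pp.
Human capital: 0.1 × 4.7 = 0.47 pp.
The labor force: 0.49 × (-1.9) = -0.931 pp.
Output growth = -0.1 + 3.516 = 3.416%.

GDP growth was 3.42%.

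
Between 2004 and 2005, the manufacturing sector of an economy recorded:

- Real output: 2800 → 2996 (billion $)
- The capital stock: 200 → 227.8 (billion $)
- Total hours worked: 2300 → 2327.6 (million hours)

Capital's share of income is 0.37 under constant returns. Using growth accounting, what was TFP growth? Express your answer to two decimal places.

1.10%

Real output growth = (2996 − 2800) / 2800 = 7%.
The capital stock growth = (227.8 − 200) / 200 = 13.9%.
Total hours worked growth = (2327.6 − 2300) / 2300 = 1.2%.
Labor's share = 1 − 0.37 = 0.63.
The capital stock: 0.37 × 13.9 = 5.143 pp.
Total hours worked: 0.63 × 1.2 = 0.756 pp.
TFP growth = 7 − 5.899 = 1.101%.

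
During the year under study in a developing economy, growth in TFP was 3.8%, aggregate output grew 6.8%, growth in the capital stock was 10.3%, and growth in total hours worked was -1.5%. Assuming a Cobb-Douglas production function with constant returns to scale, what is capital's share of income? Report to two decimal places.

gY = gA + α·gK + (1−α)·gL, so gY − gA − gL = α(gK − gL).
6.8 − 3.8 + 1.5 = α × (10.3 − (-1.5)).
4.5 = 11.8 α, so α = 0.3814.

Capital's share of income is 0.38.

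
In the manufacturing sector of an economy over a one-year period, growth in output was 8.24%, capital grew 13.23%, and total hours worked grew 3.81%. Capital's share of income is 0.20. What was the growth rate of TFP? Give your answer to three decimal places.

Labor's share = 1 − 0.2 = 0.8.
Capital: 0.2 × 13.23 = 2.646 pp.
Total hours worked: 0.8 × 3.81 = 3.048 pp.
TFP growth = 8.24 − 5.694 = 2.546%.

TFP grew 2.546%.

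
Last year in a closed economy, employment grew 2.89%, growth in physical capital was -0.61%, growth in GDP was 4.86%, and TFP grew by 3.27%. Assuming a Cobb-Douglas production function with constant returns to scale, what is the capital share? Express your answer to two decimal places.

The capital share is 0.37.

gY = gA + α·gK + (1−α)·gL, so gY − gA − gL = α(gK − gL).
4.86 − 3.27 − 2.89 = α × (-0.61 − 2.89).
-1.3 = -3.5 α, so α = 0.3714.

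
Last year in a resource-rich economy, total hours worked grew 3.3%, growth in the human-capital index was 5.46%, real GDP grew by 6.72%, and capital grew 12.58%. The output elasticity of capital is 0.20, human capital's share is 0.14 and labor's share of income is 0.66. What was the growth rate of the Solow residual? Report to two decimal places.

1.26%

Labor's share = 1 − 0.2 − 0.14 = 0.66.
Capital: 0.2 × 12.58 = 2.516 pp.
The human-capital index: 0.14 × 5.46 = 0.7644 pp.
Total hours worked: 0.66 × 3.3 = 2.178 pp.
TFP growth = 6.72 − 5.4584 = 1.2616%.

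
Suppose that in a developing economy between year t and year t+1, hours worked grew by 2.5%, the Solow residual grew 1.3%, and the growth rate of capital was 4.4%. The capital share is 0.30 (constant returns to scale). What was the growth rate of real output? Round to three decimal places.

Real output growth was 4.370%.

Labor's share = 1 − 0.3 = 0.7.
Capital: 0.3 × 4.4 = 1.32 pp.
Hours worked: 0.7 × 2.5 = 1.75 pp.
Output growth = 1.3 + 3.07 = 4.37%.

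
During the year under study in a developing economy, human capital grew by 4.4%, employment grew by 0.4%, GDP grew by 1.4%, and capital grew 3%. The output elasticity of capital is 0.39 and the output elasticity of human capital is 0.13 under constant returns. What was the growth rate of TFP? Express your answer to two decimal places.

Labor's share = 1 − 0.39 − 0.13 = 0.48.
Capital: 0.39 × 3 = 1.17 pp.
Human capital: 0.13 × 4.4 = 0.572 pp.
Employment: 0.48 × 0.4 = 0.192 pp.
TFP growth = 1.4 − 1.934 = -0.534%.

-0.53%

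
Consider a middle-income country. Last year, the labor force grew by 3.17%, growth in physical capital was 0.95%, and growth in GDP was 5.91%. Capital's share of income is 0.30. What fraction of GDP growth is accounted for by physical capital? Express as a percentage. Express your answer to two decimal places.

Physical capital contributed 0.3 × 0.95 = 0.285 pp.
Share of growth = 0.285 / 5.91 × 100 = 4.8223%.

Physical capital accounted for 4.82% of growth.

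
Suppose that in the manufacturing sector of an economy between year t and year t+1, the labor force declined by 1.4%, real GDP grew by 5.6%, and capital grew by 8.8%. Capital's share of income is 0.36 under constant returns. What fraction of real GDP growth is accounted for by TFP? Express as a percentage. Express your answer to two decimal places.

Labor's share = 1 − 0.36 = 0.64.
Capital: 0.36 × 8.8 = 3.168 pp.
The labor force: 0.64 × (-1.4) = -0.896 pp.
TFP growth = 5.6 − 2.272 = 3.328%.
TFP share of growth = 3.328 / 5.6 × 100 = 59.4286%.

59.43%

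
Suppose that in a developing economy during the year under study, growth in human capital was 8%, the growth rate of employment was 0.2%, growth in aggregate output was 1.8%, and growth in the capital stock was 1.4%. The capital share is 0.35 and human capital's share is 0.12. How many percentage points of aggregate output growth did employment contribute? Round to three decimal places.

0.106 percentage points

Labor's share = 1 − 0.35 − 0.12 = 0.53.
Contribution = share × growth = 0.53 × 0.2 = 0.106 pp.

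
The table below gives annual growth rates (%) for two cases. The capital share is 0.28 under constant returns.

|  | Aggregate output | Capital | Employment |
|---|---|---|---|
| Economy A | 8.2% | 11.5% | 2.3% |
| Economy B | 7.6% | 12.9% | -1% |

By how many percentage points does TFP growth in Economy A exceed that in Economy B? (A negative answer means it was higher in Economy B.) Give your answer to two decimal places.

-1.38 percentage points

Labor's share = 1 − 0.28 = 0.72.
Economy A: TFP = 8.2 − 3.22 − 1.656 = 3.324%.
Economy B: TFP = 7.6 − 3.612 + 0.72 = 4.708%.
Difference = 3.324 − (4.708) = -1.384 pp.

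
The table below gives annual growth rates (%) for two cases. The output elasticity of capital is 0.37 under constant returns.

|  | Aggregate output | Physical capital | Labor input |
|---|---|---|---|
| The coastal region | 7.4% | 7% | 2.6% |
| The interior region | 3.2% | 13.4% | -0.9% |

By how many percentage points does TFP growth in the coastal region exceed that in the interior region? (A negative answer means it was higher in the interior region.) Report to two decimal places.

4.36 percentage points

Labor's share = 1 − 0.37 = 0.63.
The coastal region: TFP = 7.4 − 2.59 − 1.638 = 3.172%.
The interior region: TFP = 3.2 − 4.958 + 0.567 = -1.191%.
Difference = 3.172 − (-1.191) = 4.363 pp.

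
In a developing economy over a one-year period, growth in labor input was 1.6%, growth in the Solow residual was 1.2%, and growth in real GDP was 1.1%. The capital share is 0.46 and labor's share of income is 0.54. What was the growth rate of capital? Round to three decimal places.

Labor's share = 1 − 0.46 = 0.54.
gY = gA + 0.54×1.6 + 0.46×g.
0.46×g = 1.1 − 1.2 − 0.864 = -0.964.
g = -0.964 / 0.46 = -2.09565%.

-2.096%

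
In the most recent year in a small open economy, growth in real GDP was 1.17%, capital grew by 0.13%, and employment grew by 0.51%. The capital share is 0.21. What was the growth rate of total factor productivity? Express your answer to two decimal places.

Total factor productivity grew 0.74%.

Labor's share = 1 − 0.21 = 0.79.
Capital: 0.21 × 0.13 = 0.0273 pp.
Employment: 0.79 × 0.51 = 0.4029 pp.
TFP growth = 1.17 − 0.4302 = 0.7398%.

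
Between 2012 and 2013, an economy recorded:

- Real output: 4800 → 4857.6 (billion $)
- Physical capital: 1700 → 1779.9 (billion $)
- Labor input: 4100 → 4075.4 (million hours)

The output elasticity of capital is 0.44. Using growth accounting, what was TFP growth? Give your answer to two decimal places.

Real output growth = (4857.6 − 4800) / 4800 = 1.2%.
Physical capital growth = (1779.9 − 1700) / 1700 = 4.7%.
Labor input growth = (4075.4 − 4100) / 4100 = -0.6%.
Labor's share = 1 − 0.44 = 0.56.
Physical capital: 0.44 × 4.7 = 2.068 pp.
Labor input: 0.56 × (-0.6) = -0.336 pp.
TFP growth = 1.2 − 1.732 = -0.532%.

-0.53%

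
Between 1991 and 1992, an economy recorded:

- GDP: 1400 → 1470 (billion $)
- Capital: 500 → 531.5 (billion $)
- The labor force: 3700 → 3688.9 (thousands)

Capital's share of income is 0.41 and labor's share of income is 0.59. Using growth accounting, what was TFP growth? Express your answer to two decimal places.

GDP growth = (1470 − 1400) / 1400 = 5%.
Capital growth = (531.5 − 500) / 500 = 6.3%.
The labor force growth = (3688.9 − 3700) / 3700 = -0.3%.
Labor's share = 1 − 0.41 = 0.59.
Capital: 0.41 × 6.3 = 2.583 pp.
The labor force: 0.59 × (-0.3) = -0.177 pp.
TFP growth = 5 − 2.406 = 2.594%.

2.59%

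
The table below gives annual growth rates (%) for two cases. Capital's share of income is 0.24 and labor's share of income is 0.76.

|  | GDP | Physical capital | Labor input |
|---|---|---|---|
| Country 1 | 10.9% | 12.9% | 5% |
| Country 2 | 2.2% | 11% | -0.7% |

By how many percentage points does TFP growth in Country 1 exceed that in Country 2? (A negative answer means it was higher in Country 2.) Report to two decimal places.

3.91 percentage points

Labor's share = 1 − 0.24 = 0.76.
Country 1: TFP = 10.9 − 3.096 − 3.8 = 4.004%.
Country 2: TFP = 2.2 − 2.64 + 0.532 = 0.092%.
Difference = 4.004 − (0.092) = 3.912 pp.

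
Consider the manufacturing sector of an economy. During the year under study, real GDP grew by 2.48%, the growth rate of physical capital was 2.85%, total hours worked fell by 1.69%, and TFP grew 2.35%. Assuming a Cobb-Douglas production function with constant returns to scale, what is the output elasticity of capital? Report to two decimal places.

gY = gA + α·gK + (1−α)·gL, so gY − gA − gL = α(gK − gL).
2.48 − 2.35 + 1.69 = α × (2.85 − (-1.69)).
1.82 = 4.54 α, so α = 0.4009.

The output elasticity of capital is 0.40.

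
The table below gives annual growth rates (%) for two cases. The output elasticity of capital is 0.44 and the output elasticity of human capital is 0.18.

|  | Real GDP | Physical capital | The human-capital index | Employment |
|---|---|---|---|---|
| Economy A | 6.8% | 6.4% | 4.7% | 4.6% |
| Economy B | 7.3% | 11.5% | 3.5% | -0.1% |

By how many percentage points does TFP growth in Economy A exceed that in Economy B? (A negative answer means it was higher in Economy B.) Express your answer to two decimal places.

-0.26 percentage points

Labor's share = 1 − 0.44 − 0.18 = 0.38.
Economy A: TFP = 6.8 − 2.816 − 0.846 − 1.748 = 1.39%.
Economy B: TFP = 7.3 − 5.06 − 0.63 + 0.038 = 1.648%.
Difference = 1.39 − (1.648) = -0.258 pp.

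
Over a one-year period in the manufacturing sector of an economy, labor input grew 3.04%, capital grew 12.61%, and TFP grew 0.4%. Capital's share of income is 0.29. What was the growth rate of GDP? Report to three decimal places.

Labor's share = 1 − 0.29 = 0.71.
Capital: 0.29 × 12.61 = 3.6569 pp.
Labor input: 0.71 × 3.04 = 2.1584 pp.
Output growth = 0.4 + 5.8153 = 6.2153%.

6.215%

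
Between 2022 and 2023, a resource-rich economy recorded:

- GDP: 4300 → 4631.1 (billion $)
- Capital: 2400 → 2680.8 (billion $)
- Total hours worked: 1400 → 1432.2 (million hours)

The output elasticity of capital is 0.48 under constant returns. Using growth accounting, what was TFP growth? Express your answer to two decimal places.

GDP growth = (4631.1 − 4300) / 4300 = 7.7%.
Capital growth = (2680.8 − 2400) / 2400 = 11.7%.
Total hours worked growth = (1432.2 − 1400) / 1400 = 2.3%.
Labor's share = 1 − 0.48 = 0.52.
Capital: 0.48 × 11.7 = 5.616 pp.
Total hours worked: 0.52 × 2.3 = 1.196 pp.
TFP growth = 7.7 − 6.812 = 0.888%.

TFP growth was 0.89%.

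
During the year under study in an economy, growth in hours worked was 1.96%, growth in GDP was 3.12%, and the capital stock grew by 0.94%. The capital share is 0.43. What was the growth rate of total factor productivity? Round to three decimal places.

Labor's share = 1 − 0.43 = 0.57.
The capital stock: 0.43 × 0.94 = 0.4042 pp.
Hours worked: 0.57 × 1.96 = 1.1172 pp.
TFP growth = 3.12 − 1.5214 = 1.5986%.

Total factor productivity growth was 1.599%.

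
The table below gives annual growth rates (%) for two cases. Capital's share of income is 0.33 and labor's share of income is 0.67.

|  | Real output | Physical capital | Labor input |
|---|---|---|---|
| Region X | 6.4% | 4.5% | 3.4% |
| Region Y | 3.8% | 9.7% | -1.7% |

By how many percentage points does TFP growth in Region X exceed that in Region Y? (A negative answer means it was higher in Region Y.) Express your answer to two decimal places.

0.90 percentage points

Labor's share = 1 − 0.33 = 0.67.
Region X: TFP = 6.4 − 1.485 − 2.278 = 2.637%.
Region Y: TFP = 3.8 − 3.201 + 1.139 = 1.738%.
Difference = 2.637 − (1.738) = 0.899 pp.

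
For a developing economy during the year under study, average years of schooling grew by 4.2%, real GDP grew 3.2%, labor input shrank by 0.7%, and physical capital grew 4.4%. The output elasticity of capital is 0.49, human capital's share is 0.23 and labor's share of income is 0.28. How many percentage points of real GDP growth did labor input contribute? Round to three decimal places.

Labor's share = 1 − 0.49 − 0.23 = 0.28.
Contribution = share × growth = 0.28 × (-0.7) = -0.196 pp.

-0.196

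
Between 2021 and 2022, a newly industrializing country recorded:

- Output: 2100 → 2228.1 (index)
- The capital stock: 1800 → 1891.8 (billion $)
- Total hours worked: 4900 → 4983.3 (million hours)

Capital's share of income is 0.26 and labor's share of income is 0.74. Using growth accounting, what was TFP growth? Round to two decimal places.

Output growth = (2228.1 − 2100) / 2100 = 6.1%.
The capital stock growth = (1891.8 − 1800) / 1800 = 5.1%.
Total hours worked growth = (4983.3 − 4900) / 4900 = 1.7%.
Labor's share = 1 − 0.26 = 0.74.
The capital stock: 0.26 × 5.1 = 1.326 pp.
Total hours worked: 0.74 × 1.7 = 1.258 pp.
TFP growth = 6.1 − 2.584 = 3.516%.

3.52%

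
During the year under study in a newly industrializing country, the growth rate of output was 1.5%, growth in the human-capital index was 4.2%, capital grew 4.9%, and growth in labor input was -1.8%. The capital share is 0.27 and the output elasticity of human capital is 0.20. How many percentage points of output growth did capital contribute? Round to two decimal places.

1.32 percentage points

Contribution = share × growth = 0.27 × 4.9 = 1.323 pp.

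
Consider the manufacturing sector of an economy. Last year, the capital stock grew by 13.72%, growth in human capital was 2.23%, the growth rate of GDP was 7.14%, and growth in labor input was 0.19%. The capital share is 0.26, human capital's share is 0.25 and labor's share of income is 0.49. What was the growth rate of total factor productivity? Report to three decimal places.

2.922%

Labor's share = 1 − 0.26 − 0.25 = 0.49.
The capital stock: 0.26 × 13.72 = 3.5672 pp.
Human capital: 0.25 × 2.23 = 0.5575 pp.
Labor input: 0.49 × 0.19 = 0.0931 pp.
TFP growth = 7.14 − 4.2178 = 2.9222%.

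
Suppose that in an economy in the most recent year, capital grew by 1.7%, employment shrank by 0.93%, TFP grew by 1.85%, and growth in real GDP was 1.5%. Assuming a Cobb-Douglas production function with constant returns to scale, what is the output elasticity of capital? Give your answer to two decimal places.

The output elasticity of capital is 0.22.

gY = gA + α·gK + (1−α)·gL, so gY − gA − gL = α(gK − gL).
1.5 − 1.85 + 0.93 = α × (1.7 − (-0.93)).
0.58 = 2.63 α, so α = 0.2205.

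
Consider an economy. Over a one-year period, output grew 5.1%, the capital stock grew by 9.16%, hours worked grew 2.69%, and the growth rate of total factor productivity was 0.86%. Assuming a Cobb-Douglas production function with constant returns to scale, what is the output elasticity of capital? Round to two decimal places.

0.24

gY = gA + α·gK + (1−α)·gL, so gY − gA − gL = α(gK − gL).
5.1 − 0.86 − 2.69 = α × (9.16 − 2.69).
1.55 = 6.47 α, so α = 0.2396.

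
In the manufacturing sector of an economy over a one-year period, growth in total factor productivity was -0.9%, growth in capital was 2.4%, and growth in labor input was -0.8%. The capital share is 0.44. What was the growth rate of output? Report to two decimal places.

-0.29%

Labor's share = 1 − 0.44 = 0.56.
Capital: 0.44 × 2.4 = 1.056 pp.
Labor input: 0.56 × (-0.8) = -0.448 pp.
Output growth = -0.9 + 0.608 = -0.292%.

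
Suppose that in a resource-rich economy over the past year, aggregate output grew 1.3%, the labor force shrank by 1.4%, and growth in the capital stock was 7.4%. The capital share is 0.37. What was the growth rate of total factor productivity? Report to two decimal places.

-0.56%

Labor's share = 1 − 0.37 = 0.63.
The capital stock: 0.37 × 7.4 = 2.738 pp.
The labor force: 0.63 × (-1.4) = -0.882 pp.
TFP growth = 1.3 − 1.856 = -0.556%.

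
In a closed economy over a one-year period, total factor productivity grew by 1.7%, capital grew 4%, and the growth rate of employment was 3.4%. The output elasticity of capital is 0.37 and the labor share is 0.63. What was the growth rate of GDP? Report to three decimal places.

5.322%

Labor's share = 1 − 0.37 = 0.63.
Capital: 0.37 × 4 = 1.48 pp.
Employment: 0.63 × 3.4 = 2.142 pp.
Output growth = 1.7 + 3.622 = 5.322%.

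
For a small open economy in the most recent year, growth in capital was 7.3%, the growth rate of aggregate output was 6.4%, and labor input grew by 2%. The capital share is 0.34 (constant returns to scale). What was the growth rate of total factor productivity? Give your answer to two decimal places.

Total factor productivity growth was 2.60%.

Labor's share = 1 − 0.34 = 0.66.
Capital: 0.34 × 7.3 = 2.482 pp.
Labor input: 0.66 × 2 = 1.32 pp.
TFP growth = 6.4 − 3.802 = 2.598%.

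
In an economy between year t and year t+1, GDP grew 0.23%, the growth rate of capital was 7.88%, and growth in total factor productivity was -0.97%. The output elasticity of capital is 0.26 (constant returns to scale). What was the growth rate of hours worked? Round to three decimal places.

Labor's share = 1 − 0.26 = 0.74.
gY = gA + 0.26×7.88 + 0.74×g.
0.74×g = 0.23 + 0.97 − 2.0488 = -0.8488.
g = -0.8488 / 0.74 = -1.14703%.

-1.147%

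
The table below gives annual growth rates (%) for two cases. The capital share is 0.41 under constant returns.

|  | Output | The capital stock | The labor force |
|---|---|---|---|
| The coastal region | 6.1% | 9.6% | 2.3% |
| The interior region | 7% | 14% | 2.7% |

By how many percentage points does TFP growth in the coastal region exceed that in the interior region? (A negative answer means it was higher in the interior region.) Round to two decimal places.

1.14 percentage points

Labor's share = 1 − 0.41 = 0.59.
The coastal region: TFP = 6.1 − 3.936 − 1.357 = 0.807%.
The interior region: TFP = 7 − 5.74 − 1.593 = -0.333%.
Difference = 0.807 − (-0.333) = 1.14 pp.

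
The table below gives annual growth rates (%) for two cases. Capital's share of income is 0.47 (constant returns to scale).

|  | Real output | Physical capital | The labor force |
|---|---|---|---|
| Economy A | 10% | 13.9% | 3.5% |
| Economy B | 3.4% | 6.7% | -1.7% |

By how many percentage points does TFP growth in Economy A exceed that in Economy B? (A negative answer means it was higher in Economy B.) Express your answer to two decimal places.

Labor's share = 1 − 0.47 = 0.53.
Economy A: TFP = 10 − 6.533 − 1.855 = 1.612%.
Economy B: TFP = 3.4 − 3.149 + 0.901 = 1.152%.
Difference = 1.612 − (1.152) = 0.46 pp.

0.46 percentage points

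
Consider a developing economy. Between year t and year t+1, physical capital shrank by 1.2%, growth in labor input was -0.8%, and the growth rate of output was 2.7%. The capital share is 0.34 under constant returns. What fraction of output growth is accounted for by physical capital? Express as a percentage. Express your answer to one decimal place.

Physical capital contributed 0.34 × (-1.2) = -0.408 pp.
Share of growth = -0.408 / 2.7 × 100 = -15.111%.

-15.1%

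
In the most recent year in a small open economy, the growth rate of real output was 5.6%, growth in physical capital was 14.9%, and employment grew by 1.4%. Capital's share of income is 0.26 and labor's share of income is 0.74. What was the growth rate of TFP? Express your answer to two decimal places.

Labor's share = 1 − 0.26 = 0.74.
Physical capital: 0.26 × 14.9 = 3.874 pp.
Employment: 0.74 × 1.4 = 1.036 pp.
TFP growth = 5.6 − 4.91 = 0.69%.

TFP grew 0.69%.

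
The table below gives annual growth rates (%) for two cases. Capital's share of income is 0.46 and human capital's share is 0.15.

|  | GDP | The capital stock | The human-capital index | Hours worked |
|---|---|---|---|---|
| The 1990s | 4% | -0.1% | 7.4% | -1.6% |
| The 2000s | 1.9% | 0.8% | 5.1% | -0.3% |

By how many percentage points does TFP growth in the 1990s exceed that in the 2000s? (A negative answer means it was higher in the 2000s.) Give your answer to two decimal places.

Labor's share = 1 − 0.46 − 0.15 = 0.39.
The 1990s: TFP = 4 + 0.046 − 1.11 + 0.624 = 3.56%.
The 2000s: TFP = 1.9 − 0.368 − 0.765 + 0.117 = 0.884%.
Difference = 3.56 − (0.884) = 2.676 pp.

2.68 percentage points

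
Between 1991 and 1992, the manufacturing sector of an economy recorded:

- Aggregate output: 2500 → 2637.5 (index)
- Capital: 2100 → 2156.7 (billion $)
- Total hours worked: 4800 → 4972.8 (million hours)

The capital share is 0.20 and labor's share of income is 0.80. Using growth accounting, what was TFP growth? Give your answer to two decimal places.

2.08%

Aggregate output growth = (2637.5 − 2500) / 2500 = 5.5%.
Capital growth = (2156.7 − 2100) / 2100 = 2.7%.
Total hours worked growth = (4972.8 − 4800) / 4800 = 3.6%.
Labor's share = 1 − 0.2 = 0.8.
Capital: 0.2 × 2.7 = 0.54 pp.
Total hours worked: 0.8 × 3.6 = 2.88 pp.
TFP growth = 5.5 − 3.42 = 2.08%.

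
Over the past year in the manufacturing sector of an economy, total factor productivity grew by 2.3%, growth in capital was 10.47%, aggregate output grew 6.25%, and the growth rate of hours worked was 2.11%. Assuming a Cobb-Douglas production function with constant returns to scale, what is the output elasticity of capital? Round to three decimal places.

gY = gA + α·gK + (1−α)·gL, so gY − gA − gL = α(gK − gL).
6.25 − 2.3 − 2.11 = α × (10.47 − 2.11).
1.84 = 8.36 α, so α = 0.2201.

α = 0.220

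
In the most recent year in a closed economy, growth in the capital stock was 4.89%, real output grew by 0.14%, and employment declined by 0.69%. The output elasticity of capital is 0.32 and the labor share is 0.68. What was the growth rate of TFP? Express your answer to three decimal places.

Labor's share = 1 − 0.32 = 0.68.
The capital stock: 0.32 × 4.89 = 1.5648 pp.
Employment: 0.68 × (-0.69) = -0.4692 pp.
TFP growth = 0.14 − 1.0956 = -0.9556%.

-0.956%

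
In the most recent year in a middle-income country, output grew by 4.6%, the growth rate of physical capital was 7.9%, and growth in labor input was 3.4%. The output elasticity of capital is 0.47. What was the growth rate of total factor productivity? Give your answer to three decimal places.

Labor's share = 1 − 0.47 = 0.53.
Physical capital: 0.47 × 7.9 = 3.713 pp.
Labor input: 0.53 × 3.4 = 1.802 pp.
TFP growth = 4.6 − 5.515 = -0.915%.

-0.915%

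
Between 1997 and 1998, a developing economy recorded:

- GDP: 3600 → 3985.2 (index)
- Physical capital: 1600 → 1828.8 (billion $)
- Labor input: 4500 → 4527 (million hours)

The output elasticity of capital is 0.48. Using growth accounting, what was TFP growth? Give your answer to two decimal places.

TFP growth was 3.52%.

GDP growth = (3985.2 − 3600) / 3600 = 10.7%.
Physical capital growth = (1828.8 − 1600) / 1600 = 14.3%.
Labor input growth = (4527 − 4500) / 4500 = 0.6%.
Labor's share = 1 − 0.48 = 0.52.
Physical capital: 0.48 × 14.3 = 6.864 pp.
Labor input: 0.52 × 0.6 = 0.312 pp.
TFP growth = 10.7 − 7.176 = 3.524%.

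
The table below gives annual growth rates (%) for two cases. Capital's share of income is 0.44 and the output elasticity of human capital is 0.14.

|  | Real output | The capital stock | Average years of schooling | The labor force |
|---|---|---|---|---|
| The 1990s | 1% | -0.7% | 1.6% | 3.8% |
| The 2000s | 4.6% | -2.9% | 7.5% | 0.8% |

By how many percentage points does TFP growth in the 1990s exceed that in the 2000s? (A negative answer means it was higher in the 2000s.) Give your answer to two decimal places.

Labor's share = 1 − 0.44 − 0.14 = 0.42.
The 1990s: TFP = 1 + 0.308 − 0.224 − 1.596 = -0.512%.
The 2000s: TFP = 4.6 + 1.276 − 1.05 − 0.336 = 4.49%.
Difference = -0.512 − (4.49) = -5.002 pp.

-5.00 percentage points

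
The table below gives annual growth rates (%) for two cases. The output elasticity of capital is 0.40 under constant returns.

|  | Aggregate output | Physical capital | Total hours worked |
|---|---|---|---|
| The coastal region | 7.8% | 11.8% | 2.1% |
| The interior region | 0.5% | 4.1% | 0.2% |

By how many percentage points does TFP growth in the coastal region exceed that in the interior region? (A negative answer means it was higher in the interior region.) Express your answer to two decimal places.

3.08 percentage points

Labor's share = 1 − 0.4 = 0.6.
The coastal region: TFP = 7.8 − 4.72 − 1.26 = 1.82%.
The interior region: TFP = 0.5 − 1.64 − 0.12 = -1.26%.
Difference = 1.82 − (-1.26) = 3.08 pp.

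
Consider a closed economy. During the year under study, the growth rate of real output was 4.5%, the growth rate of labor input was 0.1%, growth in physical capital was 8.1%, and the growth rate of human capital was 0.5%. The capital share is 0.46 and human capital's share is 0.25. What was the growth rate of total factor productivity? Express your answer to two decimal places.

Total factor productivity grew 0.62%.

Labor's share = 1 − 0.46 − 0.25 = 0.29.
Physical capital: 0.46 × 8.1 = 3.726 pp.
Human capital: 0.25 × 0.5 = 0.125 pp.
Labor input: 0.29 × 0.1 = 0.029 pp.
TFP growth = 4.5 − 3.88 = 0.62%.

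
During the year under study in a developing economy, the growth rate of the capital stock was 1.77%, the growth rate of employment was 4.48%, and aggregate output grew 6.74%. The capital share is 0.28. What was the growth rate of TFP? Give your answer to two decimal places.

TFP growth was 3.02%.

Labor's share = 1 − 0.28 = 0.72.
The capital stock: 0.28 × 1.77 = 0.4956 pp.
Employment: 0.72 × 4.48 = 3.2256 pp.
TFP growth = 6.74 − 3.7212 = 3.0188%.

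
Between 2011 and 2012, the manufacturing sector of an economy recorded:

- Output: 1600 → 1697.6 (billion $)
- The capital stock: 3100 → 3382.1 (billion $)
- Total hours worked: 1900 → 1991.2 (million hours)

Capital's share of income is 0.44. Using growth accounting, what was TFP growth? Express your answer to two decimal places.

Output growth = (1697.6 − 1600) / 1600 = 6.1%.
The capital stock growth = (3382.1 − 3100) / 3100 = 9.1%.
Total hours worked growth = (1991.2 − 1900) / 1900 = 4.8%.
Labor's share = 1 − 0.44 = 0.56.
The capital stock: 0.44 × 9.1 = 4.004 pp.
Total hours worked: 0.56 × 4.8 = 2.688 pp.
TFP growth = 6.1 − 6.692 = -0.592%.

-0.59%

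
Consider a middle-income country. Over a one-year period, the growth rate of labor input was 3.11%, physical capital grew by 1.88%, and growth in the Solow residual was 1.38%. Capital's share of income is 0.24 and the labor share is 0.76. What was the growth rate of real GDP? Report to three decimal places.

Labor's share = 1 − 0.24 = 0.76.
Physical capital: 0.24 × 1.88 = 0.4512 pp.
Labor input: 0.76 × 3.11 = 2.3636 pp.
Output growth = 1.38 + 2.8148 = 4.1948%.

4.195%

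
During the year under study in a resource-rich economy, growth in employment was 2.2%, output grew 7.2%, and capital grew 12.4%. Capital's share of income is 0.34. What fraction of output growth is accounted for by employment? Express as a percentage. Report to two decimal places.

Labor's share = 1 − 0.34 = 0.66.
Employment contributed 0.66 × 2.2 = 1.452 pp.
Share of growth = 1.452 / 7.2 × 100 = 20.1667%.

Employment accounted for 20.17% of growth.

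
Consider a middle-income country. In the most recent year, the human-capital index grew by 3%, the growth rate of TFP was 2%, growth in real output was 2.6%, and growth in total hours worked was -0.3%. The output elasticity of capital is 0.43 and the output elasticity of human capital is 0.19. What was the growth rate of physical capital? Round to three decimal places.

Labor's share = 1 − 0.43 − 0.19 = 0.38.
gY = gA + 0.19×3 + 0.38×(-0.3) + 0.43×g.
0.43×g = 2.6 − 2 − 0.456 = 0.144.
g = 0.144 / 0.43 = 0.33488%.

Physical capital growth was 0.335%.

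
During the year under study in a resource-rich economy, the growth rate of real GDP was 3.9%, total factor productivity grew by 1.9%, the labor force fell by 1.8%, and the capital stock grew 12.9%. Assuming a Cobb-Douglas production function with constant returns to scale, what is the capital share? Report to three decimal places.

The capital share is 0.259.

gY = gA + α·gK + (1−α)·gL, so gY − gA − gL = α(gK − gL).
3.9 − 1.9 + 1.8 = α × (12.9 − (-1.8)).
3.8 = 14.7 α, so α = 0.2585.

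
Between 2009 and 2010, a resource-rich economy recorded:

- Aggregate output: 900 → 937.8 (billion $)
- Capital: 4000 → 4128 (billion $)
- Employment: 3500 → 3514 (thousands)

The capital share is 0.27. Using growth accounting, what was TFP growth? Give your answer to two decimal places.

3.04%

Aggregate output growth = (937.8 − 900) / 900 = 4.2%.
Capital growth = (4128 − 4000) / 4000 = 3.2%.
Employment growth = (3514 − 3500) / 3500 = 0.4%.
Labor's share = 1 − 0.27 = 0.73.
Capital: 0.27 × 3.2 = 0.864 pp.
Employment: 0.73 × 0.4 = 0.292 pp.
TFP growth = 4.2 − 1.156 = 3.044%.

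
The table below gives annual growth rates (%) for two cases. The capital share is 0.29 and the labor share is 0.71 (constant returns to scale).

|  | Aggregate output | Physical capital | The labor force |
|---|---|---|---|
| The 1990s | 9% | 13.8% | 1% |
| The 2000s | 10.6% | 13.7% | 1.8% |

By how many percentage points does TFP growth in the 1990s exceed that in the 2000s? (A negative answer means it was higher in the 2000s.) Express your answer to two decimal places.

-1.06 percentage points

Labor's share = 1 − 0.29 = 0.71.
The 1990s: TFP = 9 − 4.002 − 0.71 = 4.288%.
The 2000s: TFP = 10.6 − 3.973 − 1.278 = 5.349%.
Difference = 4.288 − (5.349) = -1.061 pp.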